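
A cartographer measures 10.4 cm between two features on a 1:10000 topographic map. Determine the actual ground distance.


ground = 10.4 cm * 10000 / 100 = 1040.0 m = 1.04 km

1.04 km


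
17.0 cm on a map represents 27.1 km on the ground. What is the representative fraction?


ground = 27.1 km = 2710000 cm; RF denominator = ground / map = 2710000 / 17.0 ≈ 159412; RF = 1:159412

1:159412


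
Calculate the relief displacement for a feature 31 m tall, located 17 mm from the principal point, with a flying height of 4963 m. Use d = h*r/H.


d = h * r / H = 31 * 17 / 4963 = 0.11 mm

0.11 mm


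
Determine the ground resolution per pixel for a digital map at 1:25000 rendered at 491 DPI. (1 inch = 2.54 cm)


pixel_cm = 2.54 / 491 ≈ 0.005173 cm
ground = pixel_cm * 25000 / 100 = 2.54 * 25000 / (491 * 100) = 63500 / 49100 ≈ 1.29 m

1.29 m


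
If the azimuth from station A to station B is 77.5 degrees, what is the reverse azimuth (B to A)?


back azimuth = (77.5 + 180) mod 360 = 257.5 degrees

257.5 degrees


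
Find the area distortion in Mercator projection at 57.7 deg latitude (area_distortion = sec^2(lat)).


area_distortion = 1/cos^2(57.7) = 3.502

3.502


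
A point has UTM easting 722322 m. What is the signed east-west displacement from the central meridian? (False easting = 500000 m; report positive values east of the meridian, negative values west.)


displacement = 722322 - 500000 = 222322 m

222322 m


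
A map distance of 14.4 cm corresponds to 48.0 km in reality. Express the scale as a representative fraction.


ground = 48.0 km = 4800000 cm; RF denominator = ground / map = 4800000 / 14.4 ≈ 333333; RF = 1:333333

1:333333


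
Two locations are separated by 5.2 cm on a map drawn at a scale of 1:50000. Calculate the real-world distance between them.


ground = 5.2 cm * 50000 / 100 = 2600.0 m = 2.6 km

2.6 km


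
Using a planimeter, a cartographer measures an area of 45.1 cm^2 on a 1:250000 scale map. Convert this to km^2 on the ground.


ground_area = 45.1 * (250000/100)^2 = 281875000.0 m^2 = 281.875 km^2

281.875 km^2


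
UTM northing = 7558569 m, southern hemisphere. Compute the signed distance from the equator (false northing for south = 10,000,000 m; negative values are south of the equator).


For southern: actual = 7558569 - 10000000 = -2441431 m

-2441431 m


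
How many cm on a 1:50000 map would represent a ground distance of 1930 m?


map_cm = 1930 * 100 / 50000 = 3.86 cm

3.86 cm


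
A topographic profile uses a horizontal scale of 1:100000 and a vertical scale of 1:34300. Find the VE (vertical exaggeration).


VE = horizontal_scale / vertical_scale = 100000 / 34300 ≈ 2.9

2.9x


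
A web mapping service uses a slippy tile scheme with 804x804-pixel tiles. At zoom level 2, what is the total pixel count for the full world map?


tiles per axis = 2^2 = 4
total tiles = 4^2 = 16
pixels per axis = 4 * 804 = 3216
total pixels = 3216^2 = 10342656

10342656 pixels


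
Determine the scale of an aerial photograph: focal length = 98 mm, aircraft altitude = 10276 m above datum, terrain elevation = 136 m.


scale = f / (H - h) = 98 mm / 10140 m = 98 / 10140000 = 1:103469

1:103469


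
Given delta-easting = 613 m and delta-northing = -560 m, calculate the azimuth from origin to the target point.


az = atan2(613, -560) = 132.4 deg
adjusted to 0-360: 132.4 degrees

132.4 degrees


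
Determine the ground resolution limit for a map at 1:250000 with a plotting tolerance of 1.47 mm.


ground = 1.47 mm * 250000 / 1000 = 367.5 m

367.5 m


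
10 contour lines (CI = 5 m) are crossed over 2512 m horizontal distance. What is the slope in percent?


elevation change = 10 * 5 = 50 m
slope = 50 / 2512 * 100 = 2.0%

2.0%


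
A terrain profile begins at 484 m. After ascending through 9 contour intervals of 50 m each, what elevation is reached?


elevation = 484 + 9 * 50 = 934 m

934 m


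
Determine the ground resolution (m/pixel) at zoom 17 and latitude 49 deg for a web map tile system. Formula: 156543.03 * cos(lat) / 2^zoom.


res = 156543.03 * cos(49) / 2^17 = 156543.03 * 0.65605903 / 131072 = 0.78 m/pixel

0.78 m/pixel


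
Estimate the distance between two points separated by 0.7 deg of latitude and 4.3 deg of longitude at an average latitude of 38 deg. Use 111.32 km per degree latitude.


dlat_km = 0.7 * 111.32 = 77.924
dlon_km = 4.3 * 111.32 * cos(38) ≈ 377.202
dist = sqrt(77.924^2 + 377.202^2) ≈ 385.2 km

385.2 km


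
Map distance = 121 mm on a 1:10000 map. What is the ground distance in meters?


ground = 121 mm * 10000 / 1000 = 1210.0 m

1210.0 m


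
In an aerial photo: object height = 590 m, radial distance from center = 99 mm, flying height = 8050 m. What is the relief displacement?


d = h * r / H = 590 * 99 / 8050 = 7.26 mm

7.26 mm


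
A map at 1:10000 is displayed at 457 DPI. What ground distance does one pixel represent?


pixel_cm = 2.54 / 457 ≈ 0.005558 cm
ground = pixel_cm * 10000 / 100 = 2.54 * 10000 / (457 * 100) = 25400 / 45700 ≈ 0.56 m

0.56 m


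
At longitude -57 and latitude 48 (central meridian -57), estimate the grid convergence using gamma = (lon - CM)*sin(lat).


gamma = (-57 - -57) * sin(48) = 0 * 0.743145 = 0.0 degrees

0.0 degrees


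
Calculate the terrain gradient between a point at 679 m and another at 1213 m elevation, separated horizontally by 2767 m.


gradient = (1213 - 679) / 2767 = 534 / 2767 = 0.193

0.193


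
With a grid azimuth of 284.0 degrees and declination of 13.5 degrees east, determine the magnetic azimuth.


magnetic azimuth = grid azimuth - declination (east +ve)
mag_az = 284.0 - 13.5 = 270.5 degrees

270.5 degrees


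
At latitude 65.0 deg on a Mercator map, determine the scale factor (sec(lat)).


SF = 1 / cos(65.0) = 1 / 0.422618 = 2.366

2.366


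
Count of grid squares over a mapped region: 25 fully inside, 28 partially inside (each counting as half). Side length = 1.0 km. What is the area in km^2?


effective squares = 25 + 28 * 0.5 = 39.0
area = 39.0 * 1.0 = 39.0 km^2

39.0 km^2


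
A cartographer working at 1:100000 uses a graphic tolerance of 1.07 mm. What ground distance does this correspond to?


ground = 1.07 mm * 100000 / 1000 = 107.0 m

107.0 m


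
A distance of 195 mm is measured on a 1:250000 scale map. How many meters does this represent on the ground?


ground = 195 mm * 250000 / 1000 = 48750.0 m

48750.0 m


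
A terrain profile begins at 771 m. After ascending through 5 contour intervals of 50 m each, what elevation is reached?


elevation = 771 + 5 * 50 = 1021 m

1021 m


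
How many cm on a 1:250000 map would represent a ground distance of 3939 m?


map_cm = 3939 * 100 / 250000 = 1.5756 cm ≈ 1.58 cm

1.58 cm


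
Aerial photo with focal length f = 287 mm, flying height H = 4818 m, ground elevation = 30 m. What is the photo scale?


scale = f / (H - h) = 287 mm / 4788 m = 287 / 4788000 = 1:16683

1:16683


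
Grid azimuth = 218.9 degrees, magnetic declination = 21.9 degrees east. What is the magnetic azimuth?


magnetic azimuth = grid azimuth - declination (east +ve)
mag_az = 218.9 - 21.9 = 197.0 degrees

197.0 degrees


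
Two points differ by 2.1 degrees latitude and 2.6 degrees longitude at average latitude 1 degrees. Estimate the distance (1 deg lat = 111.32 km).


dlat_km = 2.1 * 111.32 = 233.772
dlon_km = 2.6 * 111.32 * cos(1) ≈ 289.388
dist = sqrt(233.772^2 + 289.388^2) ≈ 372.0 km

372.0 km


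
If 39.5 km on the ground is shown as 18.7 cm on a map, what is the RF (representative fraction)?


ground = 39.5 km = 3950000 cm; RF denominator = ground / map = 3950000 / 18.7 ≈ 211230; RF = 1:211230

1:211230


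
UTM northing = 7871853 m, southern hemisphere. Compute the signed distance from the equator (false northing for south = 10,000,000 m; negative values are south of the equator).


For southern: actual = 7871853 - 10000000 = -2128147 m

-2128147 m


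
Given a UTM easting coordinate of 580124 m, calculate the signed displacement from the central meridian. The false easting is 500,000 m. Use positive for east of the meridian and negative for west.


displacement = 580124 - 500000 = 80124 m

80124 m


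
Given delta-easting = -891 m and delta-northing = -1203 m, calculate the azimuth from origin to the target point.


az = atan2(-891, -1203) = -143.5 deg
adjusted to 0-360: 216.5 degrees

216.5 degrees


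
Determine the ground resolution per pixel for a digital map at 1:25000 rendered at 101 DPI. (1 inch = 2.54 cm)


pixel_cm = 2.54 / 101 ≈ 0.025149 cm
ground = pixel_cm * 25000 / 100 = 2.54 * 25000 / (101 * 100) = 63500 / 10100 ≈ 6.29 m

6.29 m


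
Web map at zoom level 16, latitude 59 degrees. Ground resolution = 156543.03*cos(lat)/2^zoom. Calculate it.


res = 156543.03 * cos(59) / 2^16 = 156543.03 * 0.51503807 / 65536 = 1.23 m/pixel

1.23 m/pixel


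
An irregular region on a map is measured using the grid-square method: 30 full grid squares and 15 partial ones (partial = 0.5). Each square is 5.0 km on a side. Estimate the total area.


effective squares = 30 + 15 * 0.5 = 37.5
area = 37.5 * 25.0 = 937.5 km^2

937.5 km^2


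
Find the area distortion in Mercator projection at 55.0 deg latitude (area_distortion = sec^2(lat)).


area_distortion = 1/cos^2(55.0) = 3.04

3.04


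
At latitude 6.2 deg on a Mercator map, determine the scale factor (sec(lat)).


SF = 1 / cos(6.2) = 1 / 0.994151 = 1.006

1.006


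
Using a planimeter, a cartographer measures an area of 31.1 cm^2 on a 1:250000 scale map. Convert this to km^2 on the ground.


ground_area = 31.1 * (250000/100)^2 = 194375000.0 m^2 = 194.375 km^2

194.375 km^2


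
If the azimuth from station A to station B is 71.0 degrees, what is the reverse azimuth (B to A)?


back azimuth = (71.0 + 180) mod 360 = 251.0 degrees

251.0 degrees


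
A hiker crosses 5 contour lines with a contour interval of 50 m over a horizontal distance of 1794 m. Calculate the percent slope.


elevation change = 5 * 50 = 250 m
slope = 250 / 1794 * 100 = 13.9%

13.9%


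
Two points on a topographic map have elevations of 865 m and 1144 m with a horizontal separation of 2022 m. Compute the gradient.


gradient = (1144 - 865) / 2022 = 279 / 2022 = 0.138

0.138


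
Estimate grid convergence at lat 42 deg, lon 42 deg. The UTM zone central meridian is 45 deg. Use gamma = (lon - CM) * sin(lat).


gamma = (42 - 45) * sin(42) = -3 * 0.669131 = -2.007 degrees

-2.007 degrees


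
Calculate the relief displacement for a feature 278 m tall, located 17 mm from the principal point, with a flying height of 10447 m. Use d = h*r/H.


d = h * r / H = 278 * 17 / 10447 = 0.45 mm

0.45 mm


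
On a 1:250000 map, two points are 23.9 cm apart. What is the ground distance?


ground = 23.9 cm * 250000 / 100 = 59750.0 m = 59.75 km

59.75 km


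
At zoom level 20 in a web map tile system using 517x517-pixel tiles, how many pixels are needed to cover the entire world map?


tiles per axis = 2^20 = 1048576
total tiles = 1048576^2 = 1099511627776
pixels per axis = 1048576 * 517 = 542113792
total pixels = 542113792^2 = 293887363476619264

293887363476619264 pixels


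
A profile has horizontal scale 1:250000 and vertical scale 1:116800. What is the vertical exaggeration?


VE = horizontal_scale / vertical_scale = 250000 / 116800 ≈ 2.1

2.1x


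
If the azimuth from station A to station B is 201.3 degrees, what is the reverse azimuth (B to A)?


back azimuth = (201.3 + 180) mod 360 = 21.3 degrees

21.3 degrees


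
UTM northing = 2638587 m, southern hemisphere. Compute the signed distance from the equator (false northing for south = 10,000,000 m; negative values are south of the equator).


For southern: actual = 2638587 - 10000000 = -7361413 m

-7361413 m


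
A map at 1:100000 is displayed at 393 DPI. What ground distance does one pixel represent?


pixel_cm = 2.54 / 393 ≈ 0.006463 cm
ground = pixel_cm * 100000 / 100 = 2.54 * 100000 / (393 * 100) = 254000 / 39300 ≈ 6.46 m

6.46 m


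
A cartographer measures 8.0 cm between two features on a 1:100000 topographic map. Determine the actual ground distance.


ground = 8.0 cm * 100000 / 100 = 8000.0 m = 8.0 km

8.0 km


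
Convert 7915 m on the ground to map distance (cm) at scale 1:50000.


map_cm = 7915 * 100 / 50000 = 15.83 cm

15.83 cm


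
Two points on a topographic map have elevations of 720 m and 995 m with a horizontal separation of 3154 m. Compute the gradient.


gradient = (995 - 720) / 3154 = 275 / 3154 = 0.0872

0.0872


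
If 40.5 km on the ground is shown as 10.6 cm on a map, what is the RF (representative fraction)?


ground = 40.5 km = 4050000 cm; RF denominator = ground / map = 4050000 / 10.6 ≈ 382075; RF = 1:382075

1:382075


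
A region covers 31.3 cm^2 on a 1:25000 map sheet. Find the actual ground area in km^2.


ground_area = 31.3 * (25000/100)^2 = 1956250.0 m^2 = 1.95625 km^2 ≈ 1.956 km^2

1.956 km^2


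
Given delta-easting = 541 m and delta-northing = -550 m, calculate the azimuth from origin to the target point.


az = atan2(541, -550) = 135.5 deg
adjusted to 0-360: 135.5 degrees

135.5 degrees


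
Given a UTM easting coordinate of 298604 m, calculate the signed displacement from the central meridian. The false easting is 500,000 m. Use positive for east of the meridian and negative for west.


displacement = 298604 - 500000 = -201396 m

-201396 m


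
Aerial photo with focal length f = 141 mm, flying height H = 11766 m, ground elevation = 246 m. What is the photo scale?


scale = f / (H - h) = 141 mm / 11520 m = 141 / 11520000 = 1:81702

1:81702


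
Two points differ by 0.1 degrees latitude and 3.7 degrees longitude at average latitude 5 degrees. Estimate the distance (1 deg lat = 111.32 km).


dlat_km = 0.1 * 111.32 = 11.132
dlon_km = 3.7 * 111.32 * cos(5) ≈ 410.317
dist = sqrt(11.132^2 + 410.317^2) ≈ 410.5 km

410.5 km


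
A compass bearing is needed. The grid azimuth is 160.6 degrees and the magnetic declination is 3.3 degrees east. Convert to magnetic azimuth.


magnetic azimuth = grid azimuth - declination (east +ve)
mag_az = 160.6 - 3.3 = 157.3 degrees

157.3 degrees


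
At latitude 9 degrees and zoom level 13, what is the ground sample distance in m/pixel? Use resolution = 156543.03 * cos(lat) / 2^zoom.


res = 156543.03 * cos(9) / 2^13 = 156543.03 * 0.98768834 / 8192 = 18.87 m/pixel

18.87 m/pixel


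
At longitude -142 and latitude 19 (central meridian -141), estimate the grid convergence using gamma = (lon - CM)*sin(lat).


gamma = (-142 - -141) * sin(19) = -1 * 0.325568 = -0.326 degrees

-0.326 degrees


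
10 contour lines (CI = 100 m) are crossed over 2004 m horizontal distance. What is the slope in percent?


elevation change = 10 * 100 = 1000 m
slope = 1000 / 2004 * 100 = 49.9%

49.9%


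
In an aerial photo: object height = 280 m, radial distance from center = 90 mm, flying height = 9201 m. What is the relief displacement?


d = h * r / H = 280 * 90 / 9201 = 2.74 mm

2.74 mm


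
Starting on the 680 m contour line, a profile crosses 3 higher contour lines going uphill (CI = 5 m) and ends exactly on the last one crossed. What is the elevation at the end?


elevation = 680 + 3 * 5 = 695 m

695 m


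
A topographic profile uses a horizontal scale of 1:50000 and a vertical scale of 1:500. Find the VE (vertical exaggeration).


VE = horizontal_scale / vertical_scale = 50000 / 500 = 100.0

100.0x


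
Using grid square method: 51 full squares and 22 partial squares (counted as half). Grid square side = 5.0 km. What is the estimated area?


effective squares = 51 + 22 * 0.5 = 62.0
area = 62.0 * 25.0 = 1550.0 km^2

1550.0 km^2


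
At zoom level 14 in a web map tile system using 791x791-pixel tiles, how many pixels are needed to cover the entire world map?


tiles per axis = 2^14 = 16384
total tiles = 16384^2 = 268435456
pixels per axis = 16384 * 791 = 12959744
total pixels = 12959744^2 = 167954964545536

167954964545536 pixels


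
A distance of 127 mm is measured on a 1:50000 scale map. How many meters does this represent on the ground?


ground = 127 mm * 50000 / 1000 = 6350.0 m

6350.0 m


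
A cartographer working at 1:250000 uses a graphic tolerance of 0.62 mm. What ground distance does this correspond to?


ground = 0.62 mm * 250000 / 1000 = 155.0 m

155.0 m


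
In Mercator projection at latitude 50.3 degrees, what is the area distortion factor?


area_distortion = 1/cos^2(50.3) = 2.451

2.451


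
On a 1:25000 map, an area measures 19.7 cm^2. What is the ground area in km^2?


ground_area = 19.7 * (25000/100)^2 = 1231250.0 m^2 = 1.23125 km^2 ≈ 1.231 km^2

1.231 km^2


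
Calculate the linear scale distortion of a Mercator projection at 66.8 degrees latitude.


SF = 1 / cos(66.8) = 1 / 0.393942 = 2.538

2.538


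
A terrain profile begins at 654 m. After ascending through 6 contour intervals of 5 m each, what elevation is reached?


elevation = 654 + 6 * 5 = 684 m

684 m


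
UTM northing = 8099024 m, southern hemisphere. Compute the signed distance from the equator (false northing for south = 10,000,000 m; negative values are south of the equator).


For southern: actual = 8099024 - 10000000 = -1900976 m

-1900976 m


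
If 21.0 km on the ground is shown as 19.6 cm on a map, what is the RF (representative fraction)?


ground = 21.0 km = 2100000 cm; RF denominator = ground / map = 2100000 / 19.6 ≈ 107143; RF = 1:107143

1:107143


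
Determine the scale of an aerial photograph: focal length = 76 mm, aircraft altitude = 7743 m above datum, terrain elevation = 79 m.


scale = f / (H - h) = 76 mm / 7664 m = 76 / 7664000 = 1:100842

1:100842


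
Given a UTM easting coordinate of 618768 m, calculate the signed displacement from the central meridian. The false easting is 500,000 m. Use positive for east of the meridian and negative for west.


displacement = 618768 - 500000 = 118768 m

118768 m


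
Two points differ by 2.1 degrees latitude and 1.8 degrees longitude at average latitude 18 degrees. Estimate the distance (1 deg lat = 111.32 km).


dlat_km = 2.1 * 111.32 = 233.772
dlon_km = 1.8 * 111.32 * cos(18) ≈ 190.569
dist = sqrt(233.772^2 + 190.569^2) ≈ 301.6 km

301.6 km


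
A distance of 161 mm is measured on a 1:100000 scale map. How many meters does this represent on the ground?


ground = 161 mm * 100000 / 1000 = 16100.0 m

16100.0 m


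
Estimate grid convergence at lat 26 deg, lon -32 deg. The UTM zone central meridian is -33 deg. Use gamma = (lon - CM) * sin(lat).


gamma = (-32 - -33) * sin(26) = 1 * 0.438371 = 0.438 degrees

0.438 degrees


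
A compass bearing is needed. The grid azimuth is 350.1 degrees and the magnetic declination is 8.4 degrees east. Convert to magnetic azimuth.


magnetic azimuth = grid azimuth - declination (east +ve)
mag_az = 350.1 - 8.4 = 341.7 degrees

341.7 degrees


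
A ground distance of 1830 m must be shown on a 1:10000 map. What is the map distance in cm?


map_cm = 1830 * 100 / 10000 = 18.3 cm

18.3 cm


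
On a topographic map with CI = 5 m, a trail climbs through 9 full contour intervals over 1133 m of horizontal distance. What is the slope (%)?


elevation change = 9 * 5 = 45 m
slope = 45 / 1133 * 100 = 4.0%

4.0%


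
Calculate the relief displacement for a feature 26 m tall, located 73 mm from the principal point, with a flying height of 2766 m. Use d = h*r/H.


d = h * r / H = 26 * 73 / 2766 = 0.69 mm

0.69 mm


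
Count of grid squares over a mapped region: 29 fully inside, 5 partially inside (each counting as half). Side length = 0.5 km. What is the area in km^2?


effective squares = 29 + 5 * 0.5 = 31.5
area = 31.5 * 0.25 = 7.875 km^2

7.875 km^2


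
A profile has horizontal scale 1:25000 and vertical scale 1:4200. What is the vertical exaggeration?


VE = horizontal_scale / vertical_scale = 25000 / 4200 ≈ 6.0

6.0x


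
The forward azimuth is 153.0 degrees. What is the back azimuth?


back azimuth = (153.0 + 180) mod 360 = 333.0 degrees

333.0 degrees


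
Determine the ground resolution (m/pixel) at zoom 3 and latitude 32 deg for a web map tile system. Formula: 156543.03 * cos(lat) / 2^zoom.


res = 156543.03 * cos(32) / 2^3 = 156543.03 * 0.8480481 / 8 = 16594.5 m/pixel

16594.5 m/pixel


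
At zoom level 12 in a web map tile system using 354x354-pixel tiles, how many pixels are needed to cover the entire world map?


tiles per axis = 2^12 = 4096
total tiles = 4096^2 = 16777216
pixels per axis = 4096 * 354 = 1449984
total pixels = 1449984^2 = 2102453600256

2102453600256 pixels


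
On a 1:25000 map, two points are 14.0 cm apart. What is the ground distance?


ground = 14.0 cm * 25000 / 100 = 3500.0 m = 3.5 km

3.5 km


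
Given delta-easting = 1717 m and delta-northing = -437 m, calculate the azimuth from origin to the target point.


az = atan2(1717, -437) = 104.3 deg
adjusted to 0-360: 104.3 degrees

104.3 degrees


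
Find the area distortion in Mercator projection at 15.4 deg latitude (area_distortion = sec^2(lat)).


area_distortion = 1/cos^2(15.4) = 1.076

1.076


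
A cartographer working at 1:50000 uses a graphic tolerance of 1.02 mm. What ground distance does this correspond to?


ground = 1.02 mm * 50000 / 1000 = 51.0 m

51.0 m


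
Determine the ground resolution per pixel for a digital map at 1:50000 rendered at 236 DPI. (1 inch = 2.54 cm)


pixel_cm = 2.54 / 236 ≈ 0.010763 cm
ground = pixel_cm * 50000 / 100 = 2.54 * 50000 / (236 * 100) = 127000 / 23600 ≈ 5.38 m

5.38 m


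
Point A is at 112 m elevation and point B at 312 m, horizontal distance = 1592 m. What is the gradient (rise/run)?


gradient = (312 - 112) / 1592 = 200 / 1592 = 0.1256

0.1256


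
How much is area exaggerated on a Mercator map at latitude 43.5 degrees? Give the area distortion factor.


area_distortion = 1/cos^2(43.5) = 1.901

1.901


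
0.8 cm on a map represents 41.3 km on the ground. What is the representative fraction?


ground = 41.3 km = 4130000 cm; RF denominator = ground / map = 4130000 / 0.8 = 5162500; RF = 1:5162500

1:5162500


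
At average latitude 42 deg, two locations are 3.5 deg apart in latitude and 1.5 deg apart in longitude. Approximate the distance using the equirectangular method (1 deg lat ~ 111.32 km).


dlat_km = 3.5 * 111.32 = 389.62
dlon_km = 1.5 * 111.32 * cos(42) ≈ 124.09
dist = sqrt(389.62^2 + 124.09^2) ≈ 408.9 km

408.9 km


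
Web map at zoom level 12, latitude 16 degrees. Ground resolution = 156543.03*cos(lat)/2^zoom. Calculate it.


res = 156543.03 * cos(16) / 2^12 = 156543.03 * 0.9612617 / 4096 = 36.74 m/pixel

36.74 m/pixel


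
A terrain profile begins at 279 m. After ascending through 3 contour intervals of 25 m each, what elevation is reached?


elevation = 279 + 3 * 25 = 354 m

354 m


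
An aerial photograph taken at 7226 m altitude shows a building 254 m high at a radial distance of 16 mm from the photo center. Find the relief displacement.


d = h * r / H = 254 * 16 / 7226 = 0.56 mm

0.56 mm


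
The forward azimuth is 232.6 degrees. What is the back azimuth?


back azimuth = (232.6 + 180) mod 360 = 52.6 degrees

52.6 degrees


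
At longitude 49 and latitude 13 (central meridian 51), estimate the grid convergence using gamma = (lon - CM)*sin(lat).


gamma = (49 - 51) * sin(13) = -2 * 0.224951 = -0.45 degrees

-0.45 degrees


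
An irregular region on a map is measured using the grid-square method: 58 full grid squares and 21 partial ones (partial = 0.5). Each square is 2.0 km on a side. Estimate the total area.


effective squares = 58 + 21 * 0.5 = 68.5
area = 68.5 * 4.0 = 274.0 km^2

274.0 km^2


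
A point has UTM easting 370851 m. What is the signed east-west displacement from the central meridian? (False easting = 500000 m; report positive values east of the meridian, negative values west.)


displacement = 370851 - 500000 = -129149 m

-129149 m


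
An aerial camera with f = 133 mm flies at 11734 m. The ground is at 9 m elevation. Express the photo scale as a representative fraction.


scale = f / (H - h) = 133 mm / 11725 m = 133 / 11725000 = 1:88158

1:88158


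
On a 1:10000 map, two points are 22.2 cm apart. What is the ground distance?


ground = 22.2 cm * 10000 / 100 = 2220.0 m = 2.22 km

2.22 km


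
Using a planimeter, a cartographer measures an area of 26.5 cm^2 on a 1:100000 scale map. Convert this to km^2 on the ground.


ground_area = 26.5 * (100000/100)^2 = 26500000.0 m^2 = 26.5 km^2

26.5 km^2


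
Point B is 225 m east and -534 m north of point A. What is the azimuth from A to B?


az = atan2(225, -534) = 157.2 deg
adjusted to 0-360: 157.2 degrees

157.2 degrees


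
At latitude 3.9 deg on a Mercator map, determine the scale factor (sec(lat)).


SF = 1 / cos(3.9) = 1 / 0.997684 = 1.002

1.002


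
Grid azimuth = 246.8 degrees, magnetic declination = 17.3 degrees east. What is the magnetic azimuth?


magnetic azimuth = grid azimuth - declination (east +ve)
mag_az = 246.8 - 17.3 = 229.5 degrees

229.5 degrees


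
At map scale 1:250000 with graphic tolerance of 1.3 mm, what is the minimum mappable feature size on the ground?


ground = 1.3 mm * 250000 / 1000 = 325.0 m

325.0 m


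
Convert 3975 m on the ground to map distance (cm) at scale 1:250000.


map_cm = 3975 * 100 / 250000 = 1.59 cm

1.59 cm


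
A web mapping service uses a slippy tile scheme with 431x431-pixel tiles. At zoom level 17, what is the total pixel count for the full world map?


tiles per axis = 2^17 = 131072
total tiles = 131072^2 = 17179869184
pixels per axis = 131072 * 431 = 56492032
total pixels = 56492032^2 = 3191349679489024

3191349679489024 pixels


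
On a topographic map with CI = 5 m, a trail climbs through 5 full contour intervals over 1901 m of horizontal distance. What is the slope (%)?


elevation change = 5 * 5 = 25 m
slope = 25 / 1901 * 100 = 1.3%

1.3%


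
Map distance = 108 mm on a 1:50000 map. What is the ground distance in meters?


ground = 108 mm * 50000 / 1000 = 5400.0 m

5400.0 m


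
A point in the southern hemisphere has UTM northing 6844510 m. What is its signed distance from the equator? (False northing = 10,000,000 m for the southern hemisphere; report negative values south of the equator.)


For southern: actual = 6844510 - 10000000 = -3155490 m

-3155490 m


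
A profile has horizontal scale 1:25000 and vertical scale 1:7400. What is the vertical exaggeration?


VE = horizontal_scale / vertical_scale = 25000 / 7400 ≈ 3.4

3.4x


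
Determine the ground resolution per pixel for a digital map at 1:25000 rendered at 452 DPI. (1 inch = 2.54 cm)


pixel_cm = 2.54 / 452 ≈ 0.005619 cm
ground = pixel_cm * 25000 / 100 = 2.54 * 25000 / (452 * 100) = 63500 / 45200 ≈ 1.4 m

1.4 m


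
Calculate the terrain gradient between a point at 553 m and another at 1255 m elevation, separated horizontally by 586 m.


gradient = (1255 - 553) / 586 = 702 / 586 = 1.198

1.198


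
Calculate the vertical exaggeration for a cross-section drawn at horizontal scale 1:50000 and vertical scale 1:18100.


VE = horizontal_scale / vertical_scale = 50000 / 18100 ≈ 2.8

2.8x


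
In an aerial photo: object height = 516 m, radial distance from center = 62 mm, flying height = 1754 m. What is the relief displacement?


d = h * r / H = 516 * 62 / 1754 = 18.24 mm

18.24 mm


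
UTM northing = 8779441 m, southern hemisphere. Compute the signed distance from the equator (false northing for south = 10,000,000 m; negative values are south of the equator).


For southern: actual = 8779441 - 10000000 = -1220559 m

-1220559 m


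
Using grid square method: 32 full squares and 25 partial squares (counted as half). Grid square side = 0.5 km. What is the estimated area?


effective squares = 32 + 25 * 0.5 = 44.5
area = 44.5 * 0.25 = 11.125 km^2

11.125 km^2


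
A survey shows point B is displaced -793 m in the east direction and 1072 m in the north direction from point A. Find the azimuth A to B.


az = atan2(-793, 1072) = -36.5 deg
adjusted to 0-360: 323.5 degrees

323.5 degrees


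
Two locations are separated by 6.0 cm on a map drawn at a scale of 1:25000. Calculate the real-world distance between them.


ground = 6.0 cm * 25000 / 100 = 1500.0 m = 1.5 km

1.5 km


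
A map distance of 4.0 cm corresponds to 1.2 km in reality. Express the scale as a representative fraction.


ground = 1.2 km = 120000 cm; RF denominator = ground / map = 120000 / 4.0 = 30000; RF = 1:30000

1:30000


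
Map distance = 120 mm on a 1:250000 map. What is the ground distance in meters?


ground = 120 mm * 250000 / 1000 = 30000.0 m

30000.0 m


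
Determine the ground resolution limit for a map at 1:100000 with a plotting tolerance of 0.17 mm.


ground = 0.17 mm * 100000 / 1000 = 17.0 m

17.0 m


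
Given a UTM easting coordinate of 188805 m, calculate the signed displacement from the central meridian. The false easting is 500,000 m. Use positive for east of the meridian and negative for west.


displacement = 188805 - 500000 = -311195 m

-311195 m


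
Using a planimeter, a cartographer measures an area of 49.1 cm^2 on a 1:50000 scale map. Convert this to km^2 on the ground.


ground_area = 49.1 * (50000/100)^2 = 12275000.0 m^2 = 12.275 km^2

12.275 km^2


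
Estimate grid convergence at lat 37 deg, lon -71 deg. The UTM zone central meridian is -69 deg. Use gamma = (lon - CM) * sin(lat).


gamma = (-71 - -69) * sin(37) = -2 * 0.601815 = -1.204 degrees

-1.204 degrees


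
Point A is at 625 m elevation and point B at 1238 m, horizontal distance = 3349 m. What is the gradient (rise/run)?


gradient = (1238 - 625) / 3349 = 613 / 3349 = 0.183

0.183


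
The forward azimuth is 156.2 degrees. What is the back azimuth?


back azimuth = (156.2 + 180) mod 360 = 336.2 degrees

336.2 degrees


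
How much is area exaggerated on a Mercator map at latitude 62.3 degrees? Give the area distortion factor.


area_distortion = 1/cos^2(62.3) = 4.628

4.628


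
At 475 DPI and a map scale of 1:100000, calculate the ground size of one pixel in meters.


pixel_cm = 2.54 / 475 ≈ 0.005347 cm
ground = pixel_cm * 100000 / 100 = 2.54 * 100000 / (475 * 100) = 254000 / 47500 ≈ 5.35 m

5.35 m


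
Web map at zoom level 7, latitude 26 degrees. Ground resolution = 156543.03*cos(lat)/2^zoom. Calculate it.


res = 156543.03 * cos(26) / 2^7 = 156543.03 * 0.89879405 / 128 = 1099.22 m/pixel

1099.22 m/pixel


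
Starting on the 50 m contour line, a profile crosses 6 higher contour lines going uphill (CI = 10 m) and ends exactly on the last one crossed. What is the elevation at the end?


elevation = 50 + 6 * 10 = 110 m

110 m


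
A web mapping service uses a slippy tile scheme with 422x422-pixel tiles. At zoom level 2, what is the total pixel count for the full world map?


tiles per axis = 2^2 = 4
total tiles = 4^2 = 16
pixels per axis = 4 * 422 = 1688
total pixels = 1688^2 = 2849344

2849344 pixels


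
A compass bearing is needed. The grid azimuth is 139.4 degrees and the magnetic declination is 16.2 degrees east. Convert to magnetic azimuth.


magnetic azimuth = grid azimuth - declination (east +ve)
mag_az = 139.4 - 16.2 = 123.2 degrees

123.2 degrees


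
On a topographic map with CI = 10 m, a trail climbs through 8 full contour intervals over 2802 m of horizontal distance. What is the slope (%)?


elevation change = 8 * 10 = 80 m
slope = 80 / 2802 * 100 = 2.9%

2.9%


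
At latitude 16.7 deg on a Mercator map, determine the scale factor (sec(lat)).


SF = 1 / cos(16.7) = 1 / 0.957822 = 1.044

1.044


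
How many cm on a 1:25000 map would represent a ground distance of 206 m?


map_cm = 206 * 100 / 25000 = 0.824 cm ≈ 0.82 cm

0.82 cm


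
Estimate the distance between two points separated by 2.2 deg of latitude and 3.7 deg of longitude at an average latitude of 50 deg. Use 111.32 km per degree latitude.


dlat_km = 2.2 * 111.32 = 244.904
dlon_km = 3.7 * 111.32 * cos(50) ≈ 264.754
dist = sqrt(244.904^2 + 264.754^2) ≈ 360.7 km

360.7 km


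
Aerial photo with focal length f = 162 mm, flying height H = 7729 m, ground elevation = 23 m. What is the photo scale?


scale = f / (H - h) = 162 mm / 7706 m = 162 / 7706000 = 1:47568

1:47568


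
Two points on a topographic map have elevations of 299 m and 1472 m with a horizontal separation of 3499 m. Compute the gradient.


gradient = (1472 - 299) / 3499 = 1173 / 3499 = 0.3352

0.3352


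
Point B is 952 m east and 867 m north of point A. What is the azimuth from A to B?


az = atan2(952, 867) = 47.7 deg
adjusted to 0-360: 47.7 degrees

47.7 degrees


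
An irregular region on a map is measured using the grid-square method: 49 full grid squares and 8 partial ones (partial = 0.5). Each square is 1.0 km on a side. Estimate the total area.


effective squares = 49 + 8 * 0.5 = 53.0
area = 53.0 * 1.0 = 53.0 km^2

53.0 km^2


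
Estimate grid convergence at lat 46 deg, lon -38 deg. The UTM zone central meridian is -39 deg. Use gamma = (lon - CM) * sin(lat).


gamma = (-38 - -39) * sin(46) = 1 * 0.71934 = 0.719 degrees

0.719 degrees


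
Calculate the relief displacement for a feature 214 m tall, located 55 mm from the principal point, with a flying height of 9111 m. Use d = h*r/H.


d = h * r / H = 214 * 55 / 9111 = 1.29 mm

1.29 mm


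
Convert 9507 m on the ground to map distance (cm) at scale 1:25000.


map_cm = 9507 * 100 / 25000 = 38.028 cm ≈ 38.03 cm

38.03 cm


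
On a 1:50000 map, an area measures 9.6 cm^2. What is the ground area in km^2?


ground_area = 9.6 * (50000/100)^2 = 2400000.0 m^2 = 2.4 km^2

2.4 km^2


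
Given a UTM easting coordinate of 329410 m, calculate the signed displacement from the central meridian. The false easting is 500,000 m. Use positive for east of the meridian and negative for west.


displacement = 329410 - 500000 = -170590 m

-170590 m


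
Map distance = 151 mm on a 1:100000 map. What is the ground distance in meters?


ground = 151 mm * 100000 / 1000 = 15100.0 m

15100.0 m


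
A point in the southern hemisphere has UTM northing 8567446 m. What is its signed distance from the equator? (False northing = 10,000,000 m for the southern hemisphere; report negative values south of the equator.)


For southern: actual = 8567446 - 10000000 = -1432554 m

-1432554 m


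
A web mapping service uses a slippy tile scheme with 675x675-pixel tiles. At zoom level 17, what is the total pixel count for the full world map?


tiles per axis = 2^17 = 131072
total tiles = 131072^2 = 17179869184
pixels per axis = 131072 * 675 = 88473600
total pixels = 88473600^2 = 7827577896960000

7827577896960000 pixels


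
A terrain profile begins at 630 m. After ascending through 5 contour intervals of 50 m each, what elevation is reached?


elevation = 630 + 5 * 50 = 880 m

880 m


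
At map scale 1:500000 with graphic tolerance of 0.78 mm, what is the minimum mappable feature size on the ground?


ground = 0.78 mm * 500000 / 1000 = 390.0 m

390.0 m


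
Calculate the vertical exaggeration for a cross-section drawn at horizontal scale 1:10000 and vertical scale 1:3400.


VE = horizontal_scale / vertical_scale = 10000 / 3400 ≈ 2.9

2.9x


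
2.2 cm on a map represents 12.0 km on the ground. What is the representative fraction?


ground = 12.0 km = 1200000 cm; RF denominator = ground / map = 1200000 / 2.2 ≈ 545455; RF = 1:545455

1:545455


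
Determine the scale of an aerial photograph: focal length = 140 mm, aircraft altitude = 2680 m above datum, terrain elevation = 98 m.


scale = f / (H - h) = 140 mm / 2582 m = 140 / 2582000 = 1:18443

1:18443


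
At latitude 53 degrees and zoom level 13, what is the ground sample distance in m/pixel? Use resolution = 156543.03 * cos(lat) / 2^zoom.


res = 156543.03 * cos(53) / 2^13 = 156543.03 * 0.60181502 / 8192 = 11.5 m/pixel

11.5 m/pixel


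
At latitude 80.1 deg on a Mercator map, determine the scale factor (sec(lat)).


SF = 1 / cos(80.1) = 1 / 0.171929 = 5.816

5.816


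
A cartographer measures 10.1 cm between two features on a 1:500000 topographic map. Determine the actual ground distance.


ground = 10.1 cm * 500000 / 100 = 50500.0 m = 50.5 km

50.5 km


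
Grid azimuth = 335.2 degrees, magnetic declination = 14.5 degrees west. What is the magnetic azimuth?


magnetic azimuth = grid azimuth - declination (east +ve)
mag_az = 335.2 - -14.5 = 349.7 degrees

349.7 degrees


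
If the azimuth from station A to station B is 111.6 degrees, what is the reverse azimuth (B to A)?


back azimuth = (111.6 + 180) mod 360 = 291.6 degrees

291.6 degrees


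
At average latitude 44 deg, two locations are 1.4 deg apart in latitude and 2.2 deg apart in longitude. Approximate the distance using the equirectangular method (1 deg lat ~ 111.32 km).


dlat_km = 1.4 * 111.32 = 155.848
dlon_km = 2.2 * 111.32 * cos(44) ≈ 176.169
dist = sqrt(155.848^2 + 176.169^2) ≈ 235.2 km

235.2 km


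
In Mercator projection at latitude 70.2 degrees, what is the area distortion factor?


area_distortion = 1/cos^2(70.2) = 8.715

8.715


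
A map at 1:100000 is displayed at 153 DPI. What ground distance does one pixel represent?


pixel_cm = 2.54 / 153 ≈ 0.016601 cm
ground = pixel_cm * 100000 / 100 = 2.54 * 100000 / (153 * 100) = 254000 / 15300 ≈ 16.6 m

16.6 m


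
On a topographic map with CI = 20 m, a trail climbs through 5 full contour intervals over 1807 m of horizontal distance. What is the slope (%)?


elevation change = 5 * 20 = 100 m
slope = 100 / 1807 * 100 = 5.5%

5.5%


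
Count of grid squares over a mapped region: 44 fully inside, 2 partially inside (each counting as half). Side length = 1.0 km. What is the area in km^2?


effective squares = 44 + 2 * 0.5 = 45.0
area = 45.0 * 1.0 = 45.0 km^2

45.0 km^2


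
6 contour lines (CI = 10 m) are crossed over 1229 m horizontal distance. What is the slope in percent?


elevation change = 6 * 10 = 60 m
slope = 60 / 1229 * 100 = 4.9%

4.9%


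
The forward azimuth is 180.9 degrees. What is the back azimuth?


back azimuth = (180.9 + 180) mod 360 = 0.9 degrees

0.9 degrees


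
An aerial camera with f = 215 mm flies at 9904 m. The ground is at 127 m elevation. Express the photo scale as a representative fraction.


scale = f / (H - h) = 215 mm / 9777 m = 215 / 9777000 = 1:45474

1:45474


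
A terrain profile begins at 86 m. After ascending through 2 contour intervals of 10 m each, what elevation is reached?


elevation = 86 + 2 * 10 = 106 m

106 m


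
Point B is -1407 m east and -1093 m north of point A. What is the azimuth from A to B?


az = atan2(-1407, -1093) = -127.8 deg
adjusted to 0-360: 232.2 degrees

232.2 degrees


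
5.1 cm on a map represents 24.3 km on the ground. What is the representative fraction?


ground = 24.3 km = 2430000 cm; RF denominator = ground / map = 2430000 / 5.1 ≈ 476471; RF = 1:476471

1:476471


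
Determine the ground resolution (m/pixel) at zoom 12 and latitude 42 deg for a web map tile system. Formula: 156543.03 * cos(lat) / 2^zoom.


res = 156543.03 * cos(42) / 2^12 = 156543.03 * 0.74314483 / 4096 = 28.4 m/pixel

28.4 m/pixel


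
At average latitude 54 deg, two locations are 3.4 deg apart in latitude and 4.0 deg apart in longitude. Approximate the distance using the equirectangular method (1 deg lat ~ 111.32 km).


dlat_km = 3.4 * 111.32 = 378.488
dlon_km = 4.0 * 111.32 * cos(54) ≈ 261.729
dist = sqrt(378.488^2 + 261.729^2) ≈ 460.2 km

460.2 km
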